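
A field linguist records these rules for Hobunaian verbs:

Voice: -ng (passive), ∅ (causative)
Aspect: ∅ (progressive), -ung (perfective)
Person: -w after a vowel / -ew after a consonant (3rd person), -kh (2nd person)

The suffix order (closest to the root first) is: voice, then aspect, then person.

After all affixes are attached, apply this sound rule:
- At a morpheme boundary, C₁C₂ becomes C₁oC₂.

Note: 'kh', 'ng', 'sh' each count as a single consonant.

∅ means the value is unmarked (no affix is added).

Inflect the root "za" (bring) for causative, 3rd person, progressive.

voice = causative: zero marking, form stays za.
aspect = progressive: zero marking, form stays za.
Attach person 3rd person -w (after vowel 'a') → zaw.
Epenthesis: no change.

zaw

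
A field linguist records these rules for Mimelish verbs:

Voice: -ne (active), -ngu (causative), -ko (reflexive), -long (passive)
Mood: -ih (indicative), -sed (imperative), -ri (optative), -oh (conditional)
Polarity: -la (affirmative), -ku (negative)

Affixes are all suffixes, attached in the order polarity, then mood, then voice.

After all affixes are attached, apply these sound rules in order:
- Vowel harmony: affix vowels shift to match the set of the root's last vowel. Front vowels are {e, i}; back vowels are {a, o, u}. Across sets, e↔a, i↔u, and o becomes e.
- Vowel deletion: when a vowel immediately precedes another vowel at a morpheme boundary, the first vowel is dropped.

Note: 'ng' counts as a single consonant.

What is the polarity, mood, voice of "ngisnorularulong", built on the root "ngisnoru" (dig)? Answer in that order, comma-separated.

affirmative, optative, passive

Segment: ngisnoru-la-ri-long.
polarity: -la → affirmative.
mood: -ri → optative.
voice: -long → passive.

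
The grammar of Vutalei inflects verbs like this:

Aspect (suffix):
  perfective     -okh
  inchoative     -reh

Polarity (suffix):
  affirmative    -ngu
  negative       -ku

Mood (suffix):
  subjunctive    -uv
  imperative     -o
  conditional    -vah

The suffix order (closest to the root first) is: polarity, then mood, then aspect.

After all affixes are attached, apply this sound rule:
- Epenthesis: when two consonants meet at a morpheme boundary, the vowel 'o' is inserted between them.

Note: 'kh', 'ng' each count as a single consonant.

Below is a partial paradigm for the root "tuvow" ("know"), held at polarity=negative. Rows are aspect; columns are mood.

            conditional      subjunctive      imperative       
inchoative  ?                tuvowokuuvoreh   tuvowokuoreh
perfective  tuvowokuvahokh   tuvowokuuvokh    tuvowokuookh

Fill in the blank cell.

Attach polarity negative -ku → tuvowku.
Attach mood conditional -vah → tuvowkuvah.
Attach aspect inchoative -reh → tuvowkuvahreh.
Apply epenthesis: tuvowkuvahreh → tuvowokuvahoreh.

tuvowokuvahoreh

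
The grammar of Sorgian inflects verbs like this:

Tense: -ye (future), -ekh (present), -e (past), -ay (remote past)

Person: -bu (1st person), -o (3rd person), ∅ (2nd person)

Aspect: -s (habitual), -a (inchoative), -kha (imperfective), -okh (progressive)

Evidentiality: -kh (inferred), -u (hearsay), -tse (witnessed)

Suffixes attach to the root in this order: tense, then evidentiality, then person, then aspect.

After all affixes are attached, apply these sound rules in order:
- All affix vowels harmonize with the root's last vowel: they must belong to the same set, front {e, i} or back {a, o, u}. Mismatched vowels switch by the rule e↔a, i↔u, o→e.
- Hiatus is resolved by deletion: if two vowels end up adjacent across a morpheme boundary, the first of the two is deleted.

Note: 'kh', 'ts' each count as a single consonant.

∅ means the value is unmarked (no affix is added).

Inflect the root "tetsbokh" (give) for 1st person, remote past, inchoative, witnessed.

tetsbokhaytsaba

Attach tense remote past -ay → tetsbokhay.
Attach evidentiality witnessed -tse → tetsbokhaytse.
Attach person 1st person -bu → tetsbokhaytsebu.
Attach aspect inchoative -a → tetsbokhaytsebua.
Apply vowel harmony: tetsbokhaytsebua → tetsbokhaytsabua.
Apply vowel deletion: tetsbokhaytsabua → tetsbokhaytsaba.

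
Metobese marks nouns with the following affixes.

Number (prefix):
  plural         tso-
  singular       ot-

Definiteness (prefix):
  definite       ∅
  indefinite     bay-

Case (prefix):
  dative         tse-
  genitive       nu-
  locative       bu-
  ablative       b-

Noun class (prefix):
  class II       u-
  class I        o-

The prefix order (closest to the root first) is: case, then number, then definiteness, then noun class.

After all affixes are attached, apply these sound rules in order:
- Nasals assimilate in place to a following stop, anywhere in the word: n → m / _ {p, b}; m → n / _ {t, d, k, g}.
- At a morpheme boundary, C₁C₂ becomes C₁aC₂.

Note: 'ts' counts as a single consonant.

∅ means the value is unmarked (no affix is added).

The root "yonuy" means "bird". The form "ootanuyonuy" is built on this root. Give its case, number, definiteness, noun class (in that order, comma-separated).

Segment: o-ot-nu-yonuy.
case: nu- → genitive.
number: ot- → singular.
definiteness: ∅ → definite.
noun class: o- → class I.

genitive, singular, definite, class I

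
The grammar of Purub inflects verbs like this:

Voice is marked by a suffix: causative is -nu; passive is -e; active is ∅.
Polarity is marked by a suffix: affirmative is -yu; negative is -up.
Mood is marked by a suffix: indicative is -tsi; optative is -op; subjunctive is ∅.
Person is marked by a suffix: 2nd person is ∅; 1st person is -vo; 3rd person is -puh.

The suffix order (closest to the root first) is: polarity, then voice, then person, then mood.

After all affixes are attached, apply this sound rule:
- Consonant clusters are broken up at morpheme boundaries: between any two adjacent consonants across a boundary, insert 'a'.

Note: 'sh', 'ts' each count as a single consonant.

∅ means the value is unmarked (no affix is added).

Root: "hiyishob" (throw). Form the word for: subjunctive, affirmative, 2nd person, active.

hiyishobayu

Attach polarity affirmative -yu → hiyishobyu.
voice = active: zero marking, form stays hiyishobyu.
person = 2nd person: zero marking, form stays hiyishobyu.
mood = subjunctive: zero marking, form stays hiyishobyu.
Apply epenthesis: hiyishobyu → hiyishobayu.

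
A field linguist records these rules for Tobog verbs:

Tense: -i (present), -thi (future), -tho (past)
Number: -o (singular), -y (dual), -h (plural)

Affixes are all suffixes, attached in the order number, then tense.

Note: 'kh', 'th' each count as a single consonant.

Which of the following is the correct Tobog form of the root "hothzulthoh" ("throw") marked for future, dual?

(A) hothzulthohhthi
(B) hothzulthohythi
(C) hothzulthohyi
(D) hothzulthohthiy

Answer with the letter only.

B

Attach number dual -y → hothzulthohy.
Attach tense future -thi → hothzulthohythi.
So the correct form is hothzulthohythi, option (B).
(D) hothzulthohthiy is wrong: it has the affixes in the wrong order.
(C) hothzulthohyi is wrong: it uses present instead of future for tense.
(A) hothzulthohhthi is wrong: it uses plural instead of dual for number.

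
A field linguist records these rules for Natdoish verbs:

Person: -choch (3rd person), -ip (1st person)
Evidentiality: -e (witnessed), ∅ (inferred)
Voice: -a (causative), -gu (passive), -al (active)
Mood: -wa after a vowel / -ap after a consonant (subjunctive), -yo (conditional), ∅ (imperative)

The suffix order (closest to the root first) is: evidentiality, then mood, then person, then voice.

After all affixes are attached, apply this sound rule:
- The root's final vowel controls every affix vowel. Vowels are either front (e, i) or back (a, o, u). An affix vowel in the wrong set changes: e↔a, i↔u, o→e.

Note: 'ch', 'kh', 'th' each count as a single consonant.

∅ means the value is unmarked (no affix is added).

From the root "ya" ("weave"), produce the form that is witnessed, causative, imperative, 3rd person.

Attach evidentiality witnessed -e → yae.
mood = imperative: zero marking, form stays yae.
Attach person 3rd person -choch → yaechoch.
Attach voice causative -a → yaechocha.
Apply vowel harmony: yaechocha → yaachocha.

yaachocha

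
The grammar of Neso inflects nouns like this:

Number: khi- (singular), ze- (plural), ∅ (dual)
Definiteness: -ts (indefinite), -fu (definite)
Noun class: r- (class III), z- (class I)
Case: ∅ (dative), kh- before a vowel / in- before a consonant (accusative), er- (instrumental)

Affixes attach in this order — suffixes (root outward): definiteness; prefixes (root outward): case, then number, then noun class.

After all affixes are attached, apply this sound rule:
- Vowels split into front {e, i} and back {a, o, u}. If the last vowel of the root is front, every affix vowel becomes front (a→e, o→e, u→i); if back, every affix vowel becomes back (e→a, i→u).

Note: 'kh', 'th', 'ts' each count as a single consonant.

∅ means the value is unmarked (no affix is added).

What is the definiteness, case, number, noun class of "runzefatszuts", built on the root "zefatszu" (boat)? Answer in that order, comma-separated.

Segment: r-in-zefatszu-ts.
definiteness: -ts → indefinite.
case: kh/in- → accusative.
number: ∅ → dual.
noun class: r- → class III.

indefinite, accusative, dual, class III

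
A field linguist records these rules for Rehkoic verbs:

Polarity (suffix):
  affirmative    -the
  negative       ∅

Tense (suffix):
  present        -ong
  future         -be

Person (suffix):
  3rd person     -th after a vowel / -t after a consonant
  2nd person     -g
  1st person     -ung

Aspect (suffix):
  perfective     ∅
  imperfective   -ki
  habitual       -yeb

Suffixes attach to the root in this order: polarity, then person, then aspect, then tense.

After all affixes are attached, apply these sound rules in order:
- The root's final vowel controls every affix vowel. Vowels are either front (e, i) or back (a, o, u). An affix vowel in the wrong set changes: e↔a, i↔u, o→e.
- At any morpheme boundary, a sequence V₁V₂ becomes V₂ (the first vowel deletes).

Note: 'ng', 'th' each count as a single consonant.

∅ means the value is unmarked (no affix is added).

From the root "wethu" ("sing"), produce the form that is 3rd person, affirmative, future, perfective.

wethuthathba

Attach polarity affirmative -the → wethuthe.
Attach person 3rd person -th (after vowel 'e') → wethutheth.
aspect = perfective: zero marking, form stays wethutheth.
Attach tense future -be → wethuthethbe.
Apply vowel harmony: wethuthethbe → wethuthathba.
Vowel deletion: no change.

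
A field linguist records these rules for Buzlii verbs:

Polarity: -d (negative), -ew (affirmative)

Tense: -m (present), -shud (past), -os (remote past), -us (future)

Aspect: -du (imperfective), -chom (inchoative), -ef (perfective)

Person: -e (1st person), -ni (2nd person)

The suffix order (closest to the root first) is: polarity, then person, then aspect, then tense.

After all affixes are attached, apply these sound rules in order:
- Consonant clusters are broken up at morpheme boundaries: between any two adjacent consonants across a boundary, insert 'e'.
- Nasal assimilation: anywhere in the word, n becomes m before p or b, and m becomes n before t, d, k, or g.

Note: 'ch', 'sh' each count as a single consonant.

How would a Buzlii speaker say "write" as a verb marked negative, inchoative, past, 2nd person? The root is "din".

dinedenichomeshud

Attach polarity negative -d → dind.
Attach person 2nd person -ni → dindni.
Attach aspect inchoative -chom → dindnichom.
Attach tense past -shud → dindnichomshud.
Apply epenthesis: dindnichomshud → dinedenichomeshud.
Nasal assimilation: no change.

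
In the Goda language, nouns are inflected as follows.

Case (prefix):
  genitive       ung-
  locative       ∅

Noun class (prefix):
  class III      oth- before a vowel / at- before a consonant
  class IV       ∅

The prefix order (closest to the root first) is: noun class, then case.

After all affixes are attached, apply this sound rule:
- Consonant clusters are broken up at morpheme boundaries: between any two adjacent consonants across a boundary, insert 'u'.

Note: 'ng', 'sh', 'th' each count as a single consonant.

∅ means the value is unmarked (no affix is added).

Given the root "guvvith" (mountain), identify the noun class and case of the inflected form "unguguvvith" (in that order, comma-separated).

Segment: ung-guvvith.
noun class: ∅ → class IV.
case: ung- → genitive.

class IV, genitive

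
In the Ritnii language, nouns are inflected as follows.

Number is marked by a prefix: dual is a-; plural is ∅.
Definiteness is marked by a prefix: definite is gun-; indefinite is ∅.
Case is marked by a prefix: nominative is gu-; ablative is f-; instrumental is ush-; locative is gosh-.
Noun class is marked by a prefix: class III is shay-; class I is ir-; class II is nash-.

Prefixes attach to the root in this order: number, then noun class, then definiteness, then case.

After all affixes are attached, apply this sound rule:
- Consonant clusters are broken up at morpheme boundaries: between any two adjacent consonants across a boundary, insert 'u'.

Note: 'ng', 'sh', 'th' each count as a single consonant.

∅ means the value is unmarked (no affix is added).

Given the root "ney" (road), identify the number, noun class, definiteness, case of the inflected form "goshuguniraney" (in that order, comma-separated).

dual, class I, definite, locative

Segment: gosh-gun-ir-a-ney.
number: a- → dual.
noun class: ir- → class I.
definiteness: gun- → definite.
case: gosh- → locative.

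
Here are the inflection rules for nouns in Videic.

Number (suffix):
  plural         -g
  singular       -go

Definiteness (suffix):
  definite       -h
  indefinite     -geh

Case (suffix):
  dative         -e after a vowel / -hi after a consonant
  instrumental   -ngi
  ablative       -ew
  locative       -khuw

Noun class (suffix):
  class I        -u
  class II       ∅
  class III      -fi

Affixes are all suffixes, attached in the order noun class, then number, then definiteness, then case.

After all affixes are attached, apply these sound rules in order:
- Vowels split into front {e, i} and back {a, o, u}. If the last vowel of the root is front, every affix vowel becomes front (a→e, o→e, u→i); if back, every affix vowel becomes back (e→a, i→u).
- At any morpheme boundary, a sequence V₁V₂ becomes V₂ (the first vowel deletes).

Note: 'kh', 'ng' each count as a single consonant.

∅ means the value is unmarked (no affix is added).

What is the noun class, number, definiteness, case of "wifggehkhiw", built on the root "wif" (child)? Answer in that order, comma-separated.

class II, plural, indefinite, locative

Segment: wif-g-geh-khuw.
noun class: ∅ → class II.
number: -g → plural.
definiteness: -geh → indefinite.
case: -khuw → locative.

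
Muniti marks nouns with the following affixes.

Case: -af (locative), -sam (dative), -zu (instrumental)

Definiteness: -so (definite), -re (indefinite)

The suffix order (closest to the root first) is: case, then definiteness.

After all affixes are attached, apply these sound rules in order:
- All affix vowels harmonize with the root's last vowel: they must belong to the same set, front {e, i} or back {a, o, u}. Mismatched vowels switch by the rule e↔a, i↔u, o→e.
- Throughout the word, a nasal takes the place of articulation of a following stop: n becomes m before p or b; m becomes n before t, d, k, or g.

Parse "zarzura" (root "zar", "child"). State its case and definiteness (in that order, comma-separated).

Segment: zar-zu-re.
case: -zu → instrumental.
definiteness: -re → indefinite.

instrumental, indefinite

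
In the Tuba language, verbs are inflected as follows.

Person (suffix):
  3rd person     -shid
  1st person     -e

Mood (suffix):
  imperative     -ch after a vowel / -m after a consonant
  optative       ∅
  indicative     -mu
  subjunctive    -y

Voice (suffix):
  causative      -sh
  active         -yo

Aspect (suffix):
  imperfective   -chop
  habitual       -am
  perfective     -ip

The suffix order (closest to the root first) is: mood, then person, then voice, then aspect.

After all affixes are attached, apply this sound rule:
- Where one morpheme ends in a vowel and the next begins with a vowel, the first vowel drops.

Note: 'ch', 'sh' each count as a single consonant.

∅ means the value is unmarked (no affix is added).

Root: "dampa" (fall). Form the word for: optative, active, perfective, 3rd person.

mood = optative: zero marking, form stays dampa.
Attach person 3rd person -shid → dampashid.
Attach voice active -yo → dampashidyo.
Attach aspect perfective -ip → dampashidyoip.
Apply vowel deletion: dampashidyoip → dampashidyip.

dampashidyip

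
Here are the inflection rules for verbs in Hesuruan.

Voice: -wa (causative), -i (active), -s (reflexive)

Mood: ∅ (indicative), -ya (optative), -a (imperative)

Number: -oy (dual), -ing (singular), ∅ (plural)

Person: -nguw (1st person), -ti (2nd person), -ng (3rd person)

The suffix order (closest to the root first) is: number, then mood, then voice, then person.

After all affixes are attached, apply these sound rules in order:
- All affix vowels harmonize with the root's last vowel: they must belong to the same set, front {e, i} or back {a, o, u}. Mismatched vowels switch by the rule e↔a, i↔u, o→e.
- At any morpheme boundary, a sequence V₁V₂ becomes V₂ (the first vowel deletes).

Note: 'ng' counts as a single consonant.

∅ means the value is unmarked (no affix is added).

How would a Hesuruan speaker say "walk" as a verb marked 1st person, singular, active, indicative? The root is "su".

sungunguw

Attach number singular -ing → suing.
mood = indicative: zero marking, form stays suing.
Attach voice active -i → suingi.
Attach person 1st person -nguw → suinginguw.
Apply vowel harmony: suinginguw → suungunguw.
Apply vowel deletion: suungunguw → sungunguw.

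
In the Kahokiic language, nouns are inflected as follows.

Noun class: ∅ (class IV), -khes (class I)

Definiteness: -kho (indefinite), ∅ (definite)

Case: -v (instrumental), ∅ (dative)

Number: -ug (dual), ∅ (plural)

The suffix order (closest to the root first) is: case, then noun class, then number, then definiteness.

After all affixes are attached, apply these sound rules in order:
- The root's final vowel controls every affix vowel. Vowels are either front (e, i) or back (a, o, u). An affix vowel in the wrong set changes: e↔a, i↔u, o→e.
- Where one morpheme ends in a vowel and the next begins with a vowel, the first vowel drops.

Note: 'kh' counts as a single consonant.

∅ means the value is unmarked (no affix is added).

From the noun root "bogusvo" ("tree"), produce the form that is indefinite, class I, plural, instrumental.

Attach case instrumental -v → bogusvov.
Attach noun class class I -khes → bogusvovkhes.
number = plural: zero marking, form stays bogusvovkhes.
Attach definiteness indefinite -kho → bogusvovkheskho.
Apply vowel harmony: bogusvovkheskho → bogusvovkhaskho.
Vowel deletion: no change.

bogusvovkhaskho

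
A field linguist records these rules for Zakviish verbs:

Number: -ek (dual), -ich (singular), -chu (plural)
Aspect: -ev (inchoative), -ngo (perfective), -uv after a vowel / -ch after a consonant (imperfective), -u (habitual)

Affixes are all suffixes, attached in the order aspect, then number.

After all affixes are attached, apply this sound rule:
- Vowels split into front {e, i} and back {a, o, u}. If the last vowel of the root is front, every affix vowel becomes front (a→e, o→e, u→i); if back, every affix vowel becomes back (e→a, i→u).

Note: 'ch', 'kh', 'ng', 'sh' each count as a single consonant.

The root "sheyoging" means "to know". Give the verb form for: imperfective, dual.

sheyogingchek

Attach aspect imperfective -ch (after consonant 'ng') → sheyogingch.
Attach number dual -ek → sheyogingchek.
Vowel harmony: no change.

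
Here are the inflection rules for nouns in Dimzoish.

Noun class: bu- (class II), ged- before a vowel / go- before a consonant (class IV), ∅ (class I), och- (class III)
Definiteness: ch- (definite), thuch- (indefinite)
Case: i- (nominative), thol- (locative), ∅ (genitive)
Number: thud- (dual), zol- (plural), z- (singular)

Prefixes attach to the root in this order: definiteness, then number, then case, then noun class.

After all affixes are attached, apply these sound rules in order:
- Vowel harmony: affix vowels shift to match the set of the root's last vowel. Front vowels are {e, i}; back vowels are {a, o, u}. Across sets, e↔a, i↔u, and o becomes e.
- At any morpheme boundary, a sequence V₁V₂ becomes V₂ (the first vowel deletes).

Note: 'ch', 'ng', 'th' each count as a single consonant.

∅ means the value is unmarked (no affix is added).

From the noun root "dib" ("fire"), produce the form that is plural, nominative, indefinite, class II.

Attach definiteness indefinite thuch- → thuchdib.
Attach number plural zol- → zolthuchdib.
Attach case nominative i- → izolthuchdib.
Attach noun class class II bu- → buizolthuchdib.
Apply vowel harmony: buizolthuchdib → biizelthichdib.
Apply vowel deletion: biizelthichdib → bizelthichdib.

bizelthichdib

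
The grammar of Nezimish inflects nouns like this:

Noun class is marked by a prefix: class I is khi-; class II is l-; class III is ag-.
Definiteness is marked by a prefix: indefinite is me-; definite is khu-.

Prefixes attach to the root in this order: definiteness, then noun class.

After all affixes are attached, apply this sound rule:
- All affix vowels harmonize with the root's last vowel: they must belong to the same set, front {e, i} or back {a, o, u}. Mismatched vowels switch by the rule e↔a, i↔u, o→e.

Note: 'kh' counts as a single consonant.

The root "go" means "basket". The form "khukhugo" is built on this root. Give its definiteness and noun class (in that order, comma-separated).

definite, class I

Segment: khi-khu-go.
definiteness: khu- → definite.
noun class: khi- → class I.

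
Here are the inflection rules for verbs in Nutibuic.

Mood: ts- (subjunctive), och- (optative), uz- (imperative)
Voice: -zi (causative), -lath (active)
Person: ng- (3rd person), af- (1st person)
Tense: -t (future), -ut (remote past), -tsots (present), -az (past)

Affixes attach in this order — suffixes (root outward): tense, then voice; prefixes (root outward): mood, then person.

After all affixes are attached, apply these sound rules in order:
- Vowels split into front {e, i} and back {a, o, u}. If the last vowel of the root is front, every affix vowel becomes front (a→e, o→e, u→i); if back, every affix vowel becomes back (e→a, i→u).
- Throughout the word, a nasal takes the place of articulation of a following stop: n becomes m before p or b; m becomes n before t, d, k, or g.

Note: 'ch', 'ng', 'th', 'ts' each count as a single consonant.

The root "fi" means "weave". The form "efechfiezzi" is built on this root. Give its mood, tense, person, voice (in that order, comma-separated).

optative, past, 1st person, causative

Segment: af-och-fi-az-zi.
mood: och- → optative.
tense: -az → past.
person: af- → 1st person.
voice: -zi → causative.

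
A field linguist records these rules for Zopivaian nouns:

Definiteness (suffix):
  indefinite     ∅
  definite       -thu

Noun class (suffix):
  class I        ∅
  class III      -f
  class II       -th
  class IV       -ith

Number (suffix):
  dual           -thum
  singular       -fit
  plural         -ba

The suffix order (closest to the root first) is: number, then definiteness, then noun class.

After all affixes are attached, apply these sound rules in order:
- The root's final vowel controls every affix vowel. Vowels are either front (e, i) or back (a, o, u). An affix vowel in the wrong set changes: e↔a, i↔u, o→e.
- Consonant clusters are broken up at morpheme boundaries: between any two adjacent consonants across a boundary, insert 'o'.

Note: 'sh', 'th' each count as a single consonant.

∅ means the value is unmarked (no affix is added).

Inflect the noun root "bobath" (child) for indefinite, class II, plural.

bobathobath

Attach number plural -ba → bobathba.
definiteness = indefinite: zero marking, form stays bobathba.
Attach noun class class II -th → bobathbath.
Vowel harmony: no change.
Apply epenthesis: bobathbath → bobathobath.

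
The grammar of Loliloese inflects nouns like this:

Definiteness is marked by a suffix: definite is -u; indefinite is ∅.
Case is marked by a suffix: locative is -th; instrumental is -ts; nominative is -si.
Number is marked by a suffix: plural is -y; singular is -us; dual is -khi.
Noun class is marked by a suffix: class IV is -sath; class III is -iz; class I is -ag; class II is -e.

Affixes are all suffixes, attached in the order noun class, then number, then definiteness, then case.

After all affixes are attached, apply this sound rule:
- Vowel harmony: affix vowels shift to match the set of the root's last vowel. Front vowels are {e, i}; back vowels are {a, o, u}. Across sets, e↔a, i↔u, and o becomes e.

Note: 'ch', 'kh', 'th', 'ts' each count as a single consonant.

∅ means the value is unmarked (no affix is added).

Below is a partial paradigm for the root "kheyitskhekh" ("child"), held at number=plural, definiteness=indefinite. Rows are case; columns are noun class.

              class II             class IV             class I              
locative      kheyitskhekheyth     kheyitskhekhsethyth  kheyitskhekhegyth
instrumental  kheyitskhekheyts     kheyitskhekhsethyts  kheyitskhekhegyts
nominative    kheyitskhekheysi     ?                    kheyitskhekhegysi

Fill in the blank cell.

kheyitskhekhsethysi

Attach noun class class IV -sath → kheyitskhekhsath.
Attach number plural -y → kheyitskhekhsathy.
definiteness = indefinite: zero marking, form stays kheyitskhekhsathy.
Attach case nominative -si → kheyitskhekhsathysi.
Apply vowel harmony: kheyitskhekhsathysi → kheyitskhekhsethysi.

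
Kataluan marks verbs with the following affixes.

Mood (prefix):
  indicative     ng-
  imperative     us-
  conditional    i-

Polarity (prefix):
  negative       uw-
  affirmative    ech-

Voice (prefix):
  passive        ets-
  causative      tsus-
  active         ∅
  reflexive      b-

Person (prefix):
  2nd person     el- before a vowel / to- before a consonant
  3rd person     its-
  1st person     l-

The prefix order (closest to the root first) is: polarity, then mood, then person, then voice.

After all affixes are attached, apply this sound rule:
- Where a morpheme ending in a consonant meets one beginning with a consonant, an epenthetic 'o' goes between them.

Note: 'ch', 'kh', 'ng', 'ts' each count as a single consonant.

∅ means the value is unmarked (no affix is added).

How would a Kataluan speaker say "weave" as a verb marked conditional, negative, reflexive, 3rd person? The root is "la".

Attach polarity negative uw- → uwla.
Attach mood conditional i- → iuwla.
Attach person 3rd person its- → itsiuwla.
Attach voice reflexive b- → bitsiuwla.
Apply epenthesis: bitsiuwla → bitsiuwola.

bitsiuwola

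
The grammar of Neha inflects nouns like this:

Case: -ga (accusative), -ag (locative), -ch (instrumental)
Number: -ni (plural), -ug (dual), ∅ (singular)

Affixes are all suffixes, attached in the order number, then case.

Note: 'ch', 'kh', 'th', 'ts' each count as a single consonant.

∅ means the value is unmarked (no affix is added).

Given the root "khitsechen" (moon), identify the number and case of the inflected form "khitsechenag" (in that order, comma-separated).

Segment: khitsechen-ag.
number: ∅ → singular.
case: -ag → locative.

singular, locative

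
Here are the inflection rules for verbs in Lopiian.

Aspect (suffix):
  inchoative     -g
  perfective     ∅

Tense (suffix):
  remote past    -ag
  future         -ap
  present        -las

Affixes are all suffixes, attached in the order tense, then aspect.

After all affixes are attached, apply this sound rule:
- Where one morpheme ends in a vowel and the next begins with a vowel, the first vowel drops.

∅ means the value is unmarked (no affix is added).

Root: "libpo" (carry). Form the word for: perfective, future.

libpap

Attach tense future -ap → libpoap.
aspect = perfective: zero marking, form stays libpoap.
Apply vowel deletion: libpoap → libpap.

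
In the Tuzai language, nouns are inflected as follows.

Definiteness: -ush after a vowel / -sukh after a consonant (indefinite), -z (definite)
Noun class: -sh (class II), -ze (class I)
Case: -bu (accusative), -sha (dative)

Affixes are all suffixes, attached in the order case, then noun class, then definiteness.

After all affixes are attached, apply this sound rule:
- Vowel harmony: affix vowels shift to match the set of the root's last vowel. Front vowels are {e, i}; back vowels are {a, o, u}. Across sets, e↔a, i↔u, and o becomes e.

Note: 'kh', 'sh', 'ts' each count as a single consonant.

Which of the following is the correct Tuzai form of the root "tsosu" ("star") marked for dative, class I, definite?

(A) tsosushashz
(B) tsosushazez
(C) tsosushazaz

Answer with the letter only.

Attach case dative -sha → tsosusha.
Attach noun class class I -ze → tsosushaze.
Attach definiteness definite -z → tsosushazez.
Apply vowel harmony: tsosushazez → tsosushazaz.
So the correct form is tsosushazaz, option (C).
(B) tsosushazez is wrong: it fails to apply the sound rule(s).
(A) tsosushashz is wrong: it uses class II instead of class I for noun class.

C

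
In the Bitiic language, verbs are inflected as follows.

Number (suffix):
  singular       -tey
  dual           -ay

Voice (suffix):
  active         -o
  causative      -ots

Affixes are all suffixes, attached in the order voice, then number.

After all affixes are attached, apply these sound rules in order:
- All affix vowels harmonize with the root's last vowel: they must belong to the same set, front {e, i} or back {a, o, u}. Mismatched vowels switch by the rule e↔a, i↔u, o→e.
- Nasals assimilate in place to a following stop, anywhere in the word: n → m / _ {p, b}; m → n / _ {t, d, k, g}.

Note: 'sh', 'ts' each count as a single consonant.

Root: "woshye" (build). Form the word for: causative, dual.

woshyeetsey

Attach voice causative -ots → woshyeots.
Attach number dual -ay → woshyeotsay.
Apply vowel harmony: woshyeotsay → woshyeetsey.
Nasal assimilation: no change.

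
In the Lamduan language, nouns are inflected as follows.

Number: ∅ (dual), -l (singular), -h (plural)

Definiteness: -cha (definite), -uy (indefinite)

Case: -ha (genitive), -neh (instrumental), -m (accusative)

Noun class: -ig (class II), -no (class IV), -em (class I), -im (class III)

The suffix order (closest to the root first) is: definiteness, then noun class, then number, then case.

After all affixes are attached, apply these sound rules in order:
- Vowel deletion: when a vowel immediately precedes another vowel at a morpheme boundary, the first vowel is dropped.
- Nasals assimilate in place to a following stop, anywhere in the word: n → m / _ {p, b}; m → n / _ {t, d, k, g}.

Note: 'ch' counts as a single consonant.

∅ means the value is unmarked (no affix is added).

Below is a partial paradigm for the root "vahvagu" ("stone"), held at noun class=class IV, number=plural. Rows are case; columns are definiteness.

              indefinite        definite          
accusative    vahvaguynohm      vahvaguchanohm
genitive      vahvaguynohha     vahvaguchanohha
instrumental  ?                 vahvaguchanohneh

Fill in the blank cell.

Attach definiteness indefinite -uy → vahvaguuy.
Attach noun class class IV -no → vahvaguuyno.
Attach number plural -h → vahvaguuynoh.
Attach case instrumental -neh → vahvaguuynohneh.
Apply vowel deletion: vahvaguuynohneh → vahvaguynohneh.
Nasal assimilation: no change.

vahvaguynohneh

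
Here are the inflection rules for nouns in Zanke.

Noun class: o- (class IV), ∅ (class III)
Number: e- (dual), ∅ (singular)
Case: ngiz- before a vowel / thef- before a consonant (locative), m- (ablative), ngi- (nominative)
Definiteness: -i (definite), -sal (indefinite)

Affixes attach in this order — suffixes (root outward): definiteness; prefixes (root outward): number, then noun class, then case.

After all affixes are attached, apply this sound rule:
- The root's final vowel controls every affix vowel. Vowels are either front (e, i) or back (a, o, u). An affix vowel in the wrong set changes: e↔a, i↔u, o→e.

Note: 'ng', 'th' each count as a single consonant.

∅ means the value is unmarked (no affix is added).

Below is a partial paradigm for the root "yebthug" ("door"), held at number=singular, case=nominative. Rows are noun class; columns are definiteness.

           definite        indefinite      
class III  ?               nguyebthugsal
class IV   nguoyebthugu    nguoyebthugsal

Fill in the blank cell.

number = singular: zero marking, form stays yebthug.
Attach definiteness definite -i → yebthugi.
noun class = class III: zero marking, form stays yebthugi.
Attach case nominative ngi- → ngiyebthugi.
Apply vowel harmony: ngiyebthugi → nguyebthugu.

nguyebthugu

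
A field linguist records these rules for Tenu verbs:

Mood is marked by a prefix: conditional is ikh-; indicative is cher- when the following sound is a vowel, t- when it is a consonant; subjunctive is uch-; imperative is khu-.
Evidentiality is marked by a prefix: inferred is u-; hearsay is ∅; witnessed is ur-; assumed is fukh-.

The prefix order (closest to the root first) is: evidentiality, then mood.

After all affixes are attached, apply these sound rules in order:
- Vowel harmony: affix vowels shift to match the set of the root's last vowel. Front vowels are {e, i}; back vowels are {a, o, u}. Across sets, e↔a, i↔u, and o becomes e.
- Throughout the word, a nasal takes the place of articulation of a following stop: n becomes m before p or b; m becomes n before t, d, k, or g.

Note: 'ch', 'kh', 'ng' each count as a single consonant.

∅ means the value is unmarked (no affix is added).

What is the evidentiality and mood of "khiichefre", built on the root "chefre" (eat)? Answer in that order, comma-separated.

Segment: khu-u-chefre.
evidentiality: u- → inferred.
mood: khu- → imperative.

inferred, imperative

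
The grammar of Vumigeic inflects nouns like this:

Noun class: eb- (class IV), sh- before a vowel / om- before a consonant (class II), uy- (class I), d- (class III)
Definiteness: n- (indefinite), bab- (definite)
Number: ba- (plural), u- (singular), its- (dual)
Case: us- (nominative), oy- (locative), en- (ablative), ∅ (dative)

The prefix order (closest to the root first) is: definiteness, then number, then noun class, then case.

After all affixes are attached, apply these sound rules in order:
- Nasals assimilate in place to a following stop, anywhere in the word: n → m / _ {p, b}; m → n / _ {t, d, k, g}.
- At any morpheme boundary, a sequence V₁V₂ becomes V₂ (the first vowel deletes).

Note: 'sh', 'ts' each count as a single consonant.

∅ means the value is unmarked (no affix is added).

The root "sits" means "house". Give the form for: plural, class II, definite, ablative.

Attach definiteness definite bab- → babsits.
Attach number plural ba- → bababsits.
Attach noun class class II om- (before consonant 'b') → ombababsits.
Attach case ablative en- → enombababsits.
Nasal assimilation: no change.
Vowel deletion: no change.

enombababsits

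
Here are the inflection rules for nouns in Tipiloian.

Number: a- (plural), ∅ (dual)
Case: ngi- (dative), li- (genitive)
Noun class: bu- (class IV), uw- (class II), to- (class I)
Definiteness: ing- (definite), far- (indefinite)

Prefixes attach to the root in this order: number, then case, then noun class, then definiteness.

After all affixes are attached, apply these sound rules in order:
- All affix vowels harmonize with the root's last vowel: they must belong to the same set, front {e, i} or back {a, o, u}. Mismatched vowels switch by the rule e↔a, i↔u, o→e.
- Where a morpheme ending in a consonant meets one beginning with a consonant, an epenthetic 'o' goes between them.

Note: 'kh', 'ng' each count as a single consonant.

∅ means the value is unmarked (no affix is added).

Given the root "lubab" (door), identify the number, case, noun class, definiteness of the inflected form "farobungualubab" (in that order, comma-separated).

Segment: far-bu-ngi-a-lubab.
number: a- → plural.
case: ngi- → dative.
noun class: bu- → class IV.
definiteness: far- → indefinite.

plural, dative, class IV, indefinite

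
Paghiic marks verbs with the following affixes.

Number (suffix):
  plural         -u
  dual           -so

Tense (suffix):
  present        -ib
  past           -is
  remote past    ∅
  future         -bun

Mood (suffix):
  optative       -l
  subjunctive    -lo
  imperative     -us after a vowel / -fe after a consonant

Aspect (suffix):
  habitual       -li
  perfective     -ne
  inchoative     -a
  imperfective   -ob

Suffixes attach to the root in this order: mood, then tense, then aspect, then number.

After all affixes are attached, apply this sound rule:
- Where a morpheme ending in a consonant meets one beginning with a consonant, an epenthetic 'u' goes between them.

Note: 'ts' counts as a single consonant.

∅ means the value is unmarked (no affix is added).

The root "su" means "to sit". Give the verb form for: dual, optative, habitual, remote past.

sululiso

Attach mood optative -l → sul.
tense = remote past: zero marking, form stays sul.
Attach aspect habitual -li → sulli.
Attach number dual -so → sulliso.
Apply epenthesis: sulliso → sululiso.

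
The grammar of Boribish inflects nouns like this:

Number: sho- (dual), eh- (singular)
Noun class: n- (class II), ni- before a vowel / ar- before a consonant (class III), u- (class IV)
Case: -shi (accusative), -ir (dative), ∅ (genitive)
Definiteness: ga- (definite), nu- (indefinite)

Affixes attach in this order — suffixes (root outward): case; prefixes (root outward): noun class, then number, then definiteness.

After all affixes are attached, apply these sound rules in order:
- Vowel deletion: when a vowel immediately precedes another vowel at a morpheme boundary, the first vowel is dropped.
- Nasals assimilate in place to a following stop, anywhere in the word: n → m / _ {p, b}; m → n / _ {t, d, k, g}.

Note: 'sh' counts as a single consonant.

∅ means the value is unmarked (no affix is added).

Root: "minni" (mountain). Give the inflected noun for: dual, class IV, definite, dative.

gashuminnir

Attach noun class class IV u- → uminni.
Attach number dual sho- → shouminni.
Attach case dative -ir → shouminniir.
Attach definiteness definite ga- → gashouminniir.
Apply vowel deletion: gashouminniir → gashuminnir.
Nasal assimilation: no change.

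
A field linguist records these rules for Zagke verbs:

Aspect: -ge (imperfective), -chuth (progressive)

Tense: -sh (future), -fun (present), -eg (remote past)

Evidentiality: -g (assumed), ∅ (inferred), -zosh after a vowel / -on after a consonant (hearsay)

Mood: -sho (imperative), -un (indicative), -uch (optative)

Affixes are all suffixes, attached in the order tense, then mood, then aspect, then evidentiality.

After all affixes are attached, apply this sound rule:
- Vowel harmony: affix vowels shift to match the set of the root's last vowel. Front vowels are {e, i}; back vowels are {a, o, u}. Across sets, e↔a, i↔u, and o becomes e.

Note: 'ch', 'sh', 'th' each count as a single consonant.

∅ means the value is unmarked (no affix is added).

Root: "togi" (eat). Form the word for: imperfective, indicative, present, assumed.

Attach tense present -fun → togifun.
Attach mood indicative -un → togifunun.
Attach aspect imperfective -ge → togifununge.
Attach evidentiality assumed -g → togifunungeg.
Apply vowel harmony: togifunungeg → togifiningeg.

togifiningeg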